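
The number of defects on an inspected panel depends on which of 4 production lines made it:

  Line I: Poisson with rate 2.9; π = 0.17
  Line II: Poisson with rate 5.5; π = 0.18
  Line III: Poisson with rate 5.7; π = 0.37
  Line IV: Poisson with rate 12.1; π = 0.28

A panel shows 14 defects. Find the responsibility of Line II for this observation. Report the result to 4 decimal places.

The responsibility of component k is P(Z=k) f_k(x) divided by Σ_j P(Z=j) f_j(x).
Evaluate each component's likelihood at the observed value:
  f_I = e^(−2.9)·2.9^14/14! = 1.87806e-06
  f_II = e^(−5.5)·5.5^14/14! = 0.00108655
  f_III = e^(−5.7)·5.7^14/14! = 0.00146677
  f_IV = e^(−12.1)·12.1^14/14! = 0.0919652
Prior × likelihood for each component:
  P(Z=I)·f_I = 0.17 × 1.87806e-06 = 3.1927e-07
  P(Z=II)·f_II = 0.18 × 0.00108655 = 0.000195579
  P(Z=III)·f_III = 0.37 × 0.00146677 = 0.000542704
  P(Z=IV)·f_IV = 0.28 × 0.0919652 = 0.0257503
Sum: 3.1927e-07 + 0.000195579 + 0.000542704 + 0.0257503 = 0.0264889
P(Line II | 14 defects) = 0.000195579 / 0.0264889 ≈ 0.0074

0.0074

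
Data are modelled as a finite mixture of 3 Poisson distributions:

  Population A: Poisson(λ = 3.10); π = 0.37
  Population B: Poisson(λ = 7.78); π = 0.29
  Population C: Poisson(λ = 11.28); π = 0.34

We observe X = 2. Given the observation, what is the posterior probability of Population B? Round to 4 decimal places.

Posterior ∝ prior × likelihood, so P(k | x) ∝ w_k f_k(x); normalise over all components.
Component likelihoods at x = 2:
  f_A = e^(−3.10)·3.10^2/2! = 0.216461
  f_B = e^(−7.78)·7.78^2/2! = 0.0126508
  f_C = e^(−11.28)·11.28^2/2! = 0.000803057
Multiply by the mixture weights:
  w_A·f_A = 0.37 × 0.216461 = 0.0800907
  w_B·f_B = 0.29 × 0.0126508 = 0.00366873
  w_C·f_C = 0.34 × 0.000803057 = 0.000273039
Marginal: 0.0800907 + 0.00366873 + 0.000273039 = 0.0840325
P(Population B | x) ≈ 0.0437

0.0437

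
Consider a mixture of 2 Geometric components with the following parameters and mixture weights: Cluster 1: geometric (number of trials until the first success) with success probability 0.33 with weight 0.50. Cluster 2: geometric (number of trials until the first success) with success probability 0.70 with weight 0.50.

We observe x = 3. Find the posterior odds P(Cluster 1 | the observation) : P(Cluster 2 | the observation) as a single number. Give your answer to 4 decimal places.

Only the two components matter; the odds are (π_i f_i(x)) / (π_j f_j(x)).
Geometric probabilities:
  f_1 = 0.33·(1−0.33)^2 = 0.33·0.4489 = 0.148137
  f_2 = 0.70·(1−0.70)^2 = 0.70·0.09 = 0.063
0.0740685 / 0.0315 ≈ 2.3514

2.3514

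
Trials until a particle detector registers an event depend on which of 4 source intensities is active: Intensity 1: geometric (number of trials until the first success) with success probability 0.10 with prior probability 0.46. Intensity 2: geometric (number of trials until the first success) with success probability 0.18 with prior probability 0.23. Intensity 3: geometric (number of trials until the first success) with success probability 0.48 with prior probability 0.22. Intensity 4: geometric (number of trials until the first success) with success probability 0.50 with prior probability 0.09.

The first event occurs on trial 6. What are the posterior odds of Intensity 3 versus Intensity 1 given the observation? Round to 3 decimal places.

The posterior odds equal the prior odds times the likelihood ratio: (P(Z=i)/P(Z=j))·(f_i(x)/f_j(x)).
Evaluate each component's likelihood at the observed value:
  L_1 = 0.059049
  L_2 = 0.0667332
  L_3 = 0.0182498
  L_4 = 0.015625
0.00401495 / 0.0271625 ≈ 0.148

0.148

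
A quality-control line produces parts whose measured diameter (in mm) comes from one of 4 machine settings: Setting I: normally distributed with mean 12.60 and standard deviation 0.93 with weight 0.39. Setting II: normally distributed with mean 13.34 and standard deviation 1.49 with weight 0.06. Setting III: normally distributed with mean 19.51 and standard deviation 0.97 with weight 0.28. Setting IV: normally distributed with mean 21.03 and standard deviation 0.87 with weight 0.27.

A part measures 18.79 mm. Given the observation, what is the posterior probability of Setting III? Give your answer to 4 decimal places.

0.9508

P(component k | x) = P(Z=k)·f_k(x) / marginal(x), where marginal(x) = Σ_j P(Z=j)·f_j(x).
Component likelihoods at x = 18.79 mm:
  f_I = (1/(0.93·√(2π)))·exp(−(18.79−12.60)²/(2·0.93²)) = 0.428970·exp(-22.15060) = 1.02931e-10
  f_II = (1/(1.49·√(2π)))·exp(−(18.79−13.34)²/(2·1.49²)) = 0.267746·exp(-6.68945) = 0.000333067
  f_III = (1/(0.97·√(2π)))·exp(−(18.79−19.51)²/(2·0.97²)) = 0.411281·exp(-0.27548) = 0.312247
  f_IV = (1/(0.87·√(2π)))·exp(−(18.79−21.03)²/(2·0.87²)) = 0.458554·exp(-3.31457) = 0.0166683
Multiply by the mixture weights:
  P(Z=I)·f_I = 0.39 × 1.02931e-10 = 4.0143e-11
  P(Z=II)·f_II = 0.06 × 0.000333067 = 1.9984e-05
  P(Z=III)·f_III = 0.28 × 0.312247 = 0.0874292
  P(Z=IV)·f_IV = 0.27 × 0.0166683 = 0.00450043
Normaliser: 4.0143e-11 + 1.9984e-05 + 0.0874292 + 0.00450043 = 0.0919496
P(Setting III | 18.79 mm) ≈ 0.9508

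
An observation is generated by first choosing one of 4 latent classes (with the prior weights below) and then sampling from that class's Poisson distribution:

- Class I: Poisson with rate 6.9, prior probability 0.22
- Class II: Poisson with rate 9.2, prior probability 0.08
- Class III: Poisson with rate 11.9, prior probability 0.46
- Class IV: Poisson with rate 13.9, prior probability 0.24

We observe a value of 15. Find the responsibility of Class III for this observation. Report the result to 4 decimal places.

Posterior ∝ prior × likelihood, so P(k | x) ∝ w_k f_k(x); normalise over all components.
Component likelihoods at x = 15:
  f_I = e^(−6.9)·6.9^15/15! = 0.00294853
  f_II = e^(−9.2)·9.2^15/15! = 0.0221212
  f_III = e^(−11.9)·11.9^15/15! = 0.0705668
  f_IV = e^(−13.9)·13.9^15/15! = 0.0981814
Prior × likelihood for each component:
  w_I·f_I = 0.22 × 0.00294853 = 0.000648676
  w_II·f_II = 0.08 × 0.0221212 = 0.0017697
  w_III·f_III = 0.46 × 0.0705668 = 0.0324607
  w_IV·f_IV = 0.24 × 0.0981814 = 0.0235635
Evidence: 0.000648676 + 0.0017697 + 0.0324607 + 0.0235635 = 0.0584426
P(Class III | x) ≈ 0.5554

0.5554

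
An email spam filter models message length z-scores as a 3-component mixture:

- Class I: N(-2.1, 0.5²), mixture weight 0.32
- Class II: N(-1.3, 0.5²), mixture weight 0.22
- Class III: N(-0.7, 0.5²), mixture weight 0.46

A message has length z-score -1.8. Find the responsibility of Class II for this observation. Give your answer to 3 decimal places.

0.302

P(component k | x) = π_k·f_k(x) / marginal(x), where marginal(x) = Σ_j π_j·f_j(x).
Component likelihoods at x = -1.8:
  L_I = (1/(0.5·√(2π)))·exp(−(-1.8−-2.1)²/(2·0.5²)) = 0.797885·exp(-0.18000) = 0.666449
  L_II = (1/(0.5·√(2π)))·exp(−(-1.8−-1.3)²/(2·0.5²)) = 0.797885·exp(-0.50000) = 0.483941
  L_III = (1/(0.5·√(2π)))·exp(−(-1.8−-0.7)²/(2·0.5²)) = 0.797885·exp(-2.42000) = 0.0709492
Weight by the priors:
  π_I·L_I = 0.32 × 0.666449 = 0.213264
  π_II·L_II = 0.22 × 0.483941 = 0.106467
  π_III·L_III = 0.46 × 0.0709492 = 0.0326366
Denominator: 0.213264 + 0.106467 + 0.0326366 = 0.352367
So the posterior for Class II is 0.106467 / 0.352367 ≈ 0.302.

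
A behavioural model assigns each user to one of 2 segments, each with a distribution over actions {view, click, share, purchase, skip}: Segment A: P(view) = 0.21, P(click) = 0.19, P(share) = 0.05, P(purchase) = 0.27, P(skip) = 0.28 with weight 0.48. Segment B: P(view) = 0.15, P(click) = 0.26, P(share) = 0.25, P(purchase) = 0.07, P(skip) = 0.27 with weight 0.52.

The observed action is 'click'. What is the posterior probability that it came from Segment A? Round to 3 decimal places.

0.403

Posterior ∝ prior × likelihood, so P(k | x) ∝ π_k f_k(x); normalise over all components.
Evaluate each component's likelihood at the observed value:
  L_A = 0.19
  L_B = 0.26
Prior × likelihood for each component:
  π_A·L_A = 0.48 × 0.19 = 0.0912
  π_B·L_B = 0.52 × 0.26 = 0.1352
Sum: 0.0912 + 0.1352 = 0.2264
So the posterior for Segment A is 0.0912 / 0.2264 ≈ 0.403.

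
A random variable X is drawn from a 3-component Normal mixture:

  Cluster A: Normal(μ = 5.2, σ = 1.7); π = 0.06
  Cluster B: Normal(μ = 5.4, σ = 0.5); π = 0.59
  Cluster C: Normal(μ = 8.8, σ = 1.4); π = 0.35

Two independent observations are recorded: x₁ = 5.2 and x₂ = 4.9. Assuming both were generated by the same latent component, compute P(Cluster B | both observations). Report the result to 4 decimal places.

0.9847

P(component k | x) = π_k·f_k(x) / marginal(x), where marginal(x) = Σ_j π_j·f_j(x).
Since both observations come from the same component, the likelihood for component k is f_k(x₁)·f_k(x₂).
  f_A = [0.234672] × [0.231046] = 0.0542201
  f_B = [0.73654] × [0.483941] = 0.356442
  f_C = [0.010446] × [0.00588403] = 6.14648e-05
Weight by the priors:
  π_A·f_A = 0.06 × 0.0542201 = 0.0032532
  π_B·f_B = 0.59 × 0.356442 = 0.210301
  π_C·f_C = 0.35 × 6.14648e-05 = 2.15127e-05
Sum: 0.0032532 + 0.210301 + 2.15127e-05 = 0.213576
Responsibility of Cluster B: 0.210301 / 0.213576 ≈ 0.9847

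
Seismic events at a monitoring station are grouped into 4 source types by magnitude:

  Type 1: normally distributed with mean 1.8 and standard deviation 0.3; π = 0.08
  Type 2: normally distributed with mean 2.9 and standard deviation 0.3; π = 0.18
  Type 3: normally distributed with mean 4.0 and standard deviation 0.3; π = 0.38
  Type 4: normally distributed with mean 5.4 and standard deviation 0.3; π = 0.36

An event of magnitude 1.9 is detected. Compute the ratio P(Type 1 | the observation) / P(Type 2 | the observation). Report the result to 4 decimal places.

108.7520

Since P(k|x) ∝ w_k f_k(x), the posterior odds are w_i f_i(x) / (w_j f_j(x)).
Evaluate each component's likelihood at the observed value:
  L_1 = (1/(0.3·√(2π)))·exp(−(1.9−1.8)²/(2·0.3²)) = 1.329808·exp(-0.05556) = 1.25794
  L_2 = (1/(0.3·√(2π)))·exp(−(1.9−2.9)²/(2·0.3²)) = 1.329808·exp(-5.55556) = 0.00514093
  L_3 = (1/(0.3·√(2π)))·exp(−(1.9−4.0)²/(2·0.3²)) = 1.329808·exp(-24.50000) = 3.04491e-11
  L_4 = (1/(0.3·√(2π)))·exp(−(1.9−5.4)²/(2·0.3²)) = 1.329808·exp(-68.05556) = 3.69519e-30
0.100636 / 0.000925367 ≈ 108.7520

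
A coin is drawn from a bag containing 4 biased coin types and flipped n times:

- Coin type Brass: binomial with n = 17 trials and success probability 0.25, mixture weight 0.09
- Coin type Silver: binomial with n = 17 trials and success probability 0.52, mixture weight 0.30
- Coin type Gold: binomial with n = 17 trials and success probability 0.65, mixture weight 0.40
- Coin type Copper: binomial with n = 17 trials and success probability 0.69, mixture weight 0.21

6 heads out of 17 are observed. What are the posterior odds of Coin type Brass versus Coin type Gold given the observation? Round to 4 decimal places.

3.1862

Only the two components matter; the odds are (π_i f_i(x)) / (π_j f_j(x)).
Component likelihoods at x = 6 heads out of 17:
  L_Brass = C(17,6)·0.25^6·0.75^11 = 12376·0.000244141·0.0422351 = 0.127613
  L_Silver = C(17,6)·0.52^6·0.48^11 = 12376·0.0197706·0.00031164 = 0.0762525
  L_Gold = C(17,6)·0.65^6·0.35^11 = 12376·0.0754189·9.65492e-06 = 0.00901175
  L_Copper = C(17,6)·0.69^6·0.31^11 = 12376·0.107918·2.54085e-06 = 0.00339354
Odds = (0.09/0.40) × (0.127613/0.00901175) = 0.225 × 14.1607 ≈ 3.1862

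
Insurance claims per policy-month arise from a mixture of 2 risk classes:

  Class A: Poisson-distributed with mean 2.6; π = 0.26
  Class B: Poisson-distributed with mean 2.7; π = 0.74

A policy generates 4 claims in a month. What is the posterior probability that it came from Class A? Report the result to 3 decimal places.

0.250

The responsibility of component k is π_k f_k(x) divided by Σ_j π_j f_j(x).
Poisson probabilities:
  p_A = e^(−2.6)·2.6^4/4! = 0.141422
  p_B = e^(−2.7)·2.7^4/4! = 0.148816
Unnormalised posteriors:
  π_A·p_A = 0.26 × 0.141422 = 0.0367697
  π_B·p_B = 0.74 × 0.148816 = 0.110124
Sum: 0.0367697 + 0.110124 = 0.146893
Responsibility of Class A: 0.0367697 / 0.146893 ≈ 0.250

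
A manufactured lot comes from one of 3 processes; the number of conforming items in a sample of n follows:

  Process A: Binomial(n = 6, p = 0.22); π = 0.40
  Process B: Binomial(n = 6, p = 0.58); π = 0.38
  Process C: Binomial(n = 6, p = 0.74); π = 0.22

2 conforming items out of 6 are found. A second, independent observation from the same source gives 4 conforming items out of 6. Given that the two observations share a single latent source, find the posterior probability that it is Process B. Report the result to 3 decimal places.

0.788

Apply Bayes' rule: the posterior for each component is proportional to its prior times its likelihood at x.
Since both observations come from the same component, the likelihood for component k is f_k(x₁)·f_k(x₂).
  L_A = [C(6,2)·0.22^2·0.78^4 = 15·0.0484·0.370151 = 0.268729] × [0.0213782] = 0.00574495
  L_B = [C(6,2)·0.58^2·0.42^4 = 15·0.3364·0.031117 = 0.157016] × [0.299434] = 0.0470161
  L_C = [C(6,2)·0.74^2·0.26^4 = 15·0.5476·0.00456976 = 0.037536] × [0.304064] = 0.0114133
Prior × likelihood for each component:
  P(Z=A)·L_A = 0.40 × 0.00574495 = 0.00229798
  P(Z=B)·L_B = 0.38 × 0.0470161 = 0.0178661
  P(Z=C)·L_C = 0.22 × 0.0114133 = 0.00251094
Sum: 0.00229798 + 0.0178661 + 0.00251094 = 0.022675
P(Process B | x₁,x₂) ≈ 0.788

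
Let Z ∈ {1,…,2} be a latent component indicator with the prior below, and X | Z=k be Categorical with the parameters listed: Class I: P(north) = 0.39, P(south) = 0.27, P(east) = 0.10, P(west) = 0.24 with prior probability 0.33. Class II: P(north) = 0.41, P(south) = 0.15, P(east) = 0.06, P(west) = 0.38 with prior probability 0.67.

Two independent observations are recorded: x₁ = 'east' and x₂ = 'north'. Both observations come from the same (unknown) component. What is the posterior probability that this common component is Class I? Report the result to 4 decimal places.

Apply Bayes' rule: the posterior for each component is proportional to its prior times its likelihood at x.
Since both observations come from the same component, the likelihood for component k is f_k(x₁)·f_k(x₂).
  f_I = [P(east | comp) = 0.10] × [0.39] = 0.039
  f_II = [P(east | comp) = 0.06] × [0.41] = 0.0246
Unnormalised posteriors:
  π_I·f_I = 0.33 × 0.039 = 0.01287
  π_II·f_II = 0.67 × 0.0246 = 0.016482
Evidence: 0.01287 + 0.016482 = 0.029352
P(Class I | x₁, x₂) = 0.01287 / 0.029352 ≈ 0.4385

0.4385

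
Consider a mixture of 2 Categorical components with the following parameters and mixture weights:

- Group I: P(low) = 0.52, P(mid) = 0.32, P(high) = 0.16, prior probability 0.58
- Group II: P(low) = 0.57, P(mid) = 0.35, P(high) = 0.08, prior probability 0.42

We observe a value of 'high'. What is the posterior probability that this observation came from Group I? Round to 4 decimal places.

0.7342

Apply Bayes' rule: the posterior for each component is proportional to its prior times its likelihood at x.
Evaluate each component's likelihood at the observed value:
  p_I = 0.16
  p_II = 0.08
Multiply by the mixture weights:
  π_I·p_I = 0.58 × 0.16 = 0.0928
  π_II·p_II = 0.42 × 0.08 = 0.0336
Marginal: 0.0928 + 0.0336 = 0.1264
Responsibility of Group I: 0.0928 / 0.1264 ≈ 0.7342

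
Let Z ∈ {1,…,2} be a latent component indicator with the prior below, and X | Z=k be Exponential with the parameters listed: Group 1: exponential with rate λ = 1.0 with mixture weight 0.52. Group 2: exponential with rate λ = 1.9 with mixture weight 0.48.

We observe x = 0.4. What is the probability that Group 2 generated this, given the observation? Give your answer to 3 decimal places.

0.550

By Bayes' theorem, P(k | x) = w_k f_k(x) / Σ_j w_j f_j(x).
Component likelihoods at x = 0.4:
  f_1 = 1.0·e^(−1.0·0.4) = 1.0·e^(−0.4000) = 0.67032
  f_2 = 1.9·e^(−1.9·0.4) = 1.9·e^(−0.7600) = 0.888566
Weight by the priors:
  w_1·f_1 = 0.52 × 0.67032 = 0.348566
  w_2·f_2 = 0.48 × 0.888566 = 0.426512
Denominator: 0.348566 + 0.426512 = 0.775078
P(Group 2 | x) ≈ 0.550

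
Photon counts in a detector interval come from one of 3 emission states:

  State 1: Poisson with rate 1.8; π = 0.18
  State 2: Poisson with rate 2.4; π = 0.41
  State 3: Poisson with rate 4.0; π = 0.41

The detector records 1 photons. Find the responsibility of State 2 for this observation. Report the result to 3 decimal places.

0.516

P(component k | x) = π_k·f_k(x) / marginal(x), where marginal(x) = Σ_j π_j·f_j(x).
Evaluate each component's likelihood at the observed value:
  L_1 = 0.297538
  L_2 = 0.217723
  L_3 = 0.0732626
Multiply by the mixture weights:
  π_1·L_1 = 0.18 × 0.297538 = 0.0535568
  π_2·L_2 = 0.41 × 0.217723 = 0.0892665
  π_3·L_3 = 0.41 × 0.0732626 = 0.0300376
Denominator: 0.0535568 + 0.0892665 + 0.0300376 = 0.172861
P(State 2 | 1 photons) ≈ 0.516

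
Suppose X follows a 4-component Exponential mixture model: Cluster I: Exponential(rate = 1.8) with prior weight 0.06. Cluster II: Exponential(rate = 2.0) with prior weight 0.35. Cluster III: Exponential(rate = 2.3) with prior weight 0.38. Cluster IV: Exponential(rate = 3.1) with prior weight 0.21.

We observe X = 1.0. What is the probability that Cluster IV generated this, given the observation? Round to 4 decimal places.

0.1278

P(component k | x) = w_k·f_k(x) / marginal(x), where marginal(x) = Σ_j w_j·f_j(x).
Exponential densities:
  p_I = 0.297538
  p_II = 0.270671
  p_III = 0.230595
  p_IV = 0.139653
Weight by the priors:
  w_I·p_I = 0.06 × 0.297538 = 0.0178523
  w_II·p_II = 0.35 × 0.270671 = 0.0947347
  w_III·p_III = 0.38 × 0.230595 = 0.0876262
  w_IV·p_IV = 0.21 × 0.139653 = 0.029327
Evidence: 0.0178523 + 0.0947347 + 0.0876262 + 0.029327 = 0.22954
P(Cluster IV | the observation) ≈ 0.1278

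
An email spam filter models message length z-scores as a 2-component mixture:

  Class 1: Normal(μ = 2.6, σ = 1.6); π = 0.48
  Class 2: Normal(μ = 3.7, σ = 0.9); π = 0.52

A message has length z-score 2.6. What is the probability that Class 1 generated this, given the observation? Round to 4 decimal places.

By Bayes' theorem, P(k | x) = w_k f_k(x) / Σ_j w_j f_j(x).
Component likelihoods at x = 2.6:
  p_1 = 0.249339
  p_2 = 0.210033
Weight by the priors:
  w_1·p_1 = 0.48 × 0.249339 = 0.119683
  w_2·p_2 = 0.52 × 0.210033 = 0.109217
Evidence: 0.119683 + 0.109217 = 0.2289
P(Class 1 | data) = 0.119683 / 0.2289 ≈ 0.5229

0.5229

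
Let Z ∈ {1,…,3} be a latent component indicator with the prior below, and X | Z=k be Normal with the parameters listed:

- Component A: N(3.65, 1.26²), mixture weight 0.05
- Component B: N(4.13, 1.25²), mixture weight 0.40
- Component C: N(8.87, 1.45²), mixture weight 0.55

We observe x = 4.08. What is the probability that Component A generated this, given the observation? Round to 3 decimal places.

0.104

Posterior ∝ prior × likelihood, so P(k | x) ∝ w_k f_k(x); normalise over all components.
Normal densities:
  L_A = (1/(1.26·√(2π)))·exp(−(4.08−3.65)²/(2·1.26²)) = 0.316621·exp(-0.05823) = 0.29871
  L_B = (1/(1.25·√(2π)))·exp(−(4.08−4.13)²/(2·1.25²)) = 0.319154·exp(-0.00080) = 0.318899
  L_C = (1/(1.45·√(2π)))·exp(−(4.08−8.87)²/(2·1.45²)) = 0.275133·exp(-5.45639) = 0.00117453
Unnormalised posteriors:
  w_A·L_A = 0.05 × 0.29871 = 0.0149355
  w_B·L_B = 0.40 × 0.318899 = 0.127559
  w_C·L_C = 0.55 × 0.00117453 = 0.000645991
Evidence: 0.0149355 + 0.127559 + 0.000645991 = 0.143141
P(Component A | data) = 0.0149355 / 0.143141 ≈ 0.104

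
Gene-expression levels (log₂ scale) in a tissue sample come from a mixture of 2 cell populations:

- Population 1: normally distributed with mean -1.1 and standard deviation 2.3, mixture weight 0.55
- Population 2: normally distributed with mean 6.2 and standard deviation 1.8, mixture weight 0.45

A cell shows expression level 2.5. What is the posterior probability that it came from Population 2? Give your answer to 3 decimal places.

0.301

Posterior ∝ prior × likelihood, so P(k | x) ∝ w_k f_k(x); normalise over all components.
Component likelihoods at x = 2.5:
  L_1 = 0.0509556
  L_2 = 0.0267993
Prior × likelihood for each component:
  w_1·L_1 = 0.55 × 0.0509556 = 0.0280256
  w_2·L_2 = 0.45 × 0.0267993 = 0.0120597
Evidence: 0.0280256 + 0.0120597 = 0.0400853
P(Population 2 | x) ≈ 0.301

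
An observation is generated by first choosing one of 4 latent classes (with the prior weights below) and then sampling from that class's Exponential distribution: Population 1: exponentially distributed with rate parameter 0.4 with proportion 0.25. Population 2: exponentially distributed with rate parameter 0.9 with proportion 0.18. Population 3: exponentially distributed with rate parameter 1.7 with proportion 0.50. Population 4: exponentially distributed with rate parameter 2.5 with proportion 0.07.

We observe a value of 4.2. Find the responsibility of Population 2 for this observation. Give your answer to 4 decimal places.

0.1607

Posterior ∝ prior × likelihood, so P(k | x) ∝ w_k f_k(x); normalise over all components.
Evaluate each component's likelihood at the observed value:
  p_1 = 0.4·e^(−0.4·4.2) = 0.4·e^(−1.6800) = 0.0745496
  p_2 = 0.9·e^(−0.9·4.2) = 0.9·e^(−3.7800) = 0.0205404
  p_3 = 1.7·e^(−1.7·4.2) = 1.7·e^(−7.1400) = 0.00134768
  p_4 = 2.5·e^(−2.5·4.2) = 2.5·e^(−10.5000) = 6.88411e-05
Unnormalised posteriors:
  w_1·p_1 = 0.25 × 0.0745496 = 0.0186374
  w_2·p_2 = 0.18 × 0.0205404 = 0.00369728
  w_3·p_3 = 0.50 × 0.00134768 = 0.000673839
  w_4·p_4 = 0.07 × 6.88411e-05 = 4.81888e-06
Evidence: 0.0186374 + 0.00369728 + 0.000673839 + 4.81888e-06 = 0.0230133
P(Population 2 | 4.2) ≈ 0.1607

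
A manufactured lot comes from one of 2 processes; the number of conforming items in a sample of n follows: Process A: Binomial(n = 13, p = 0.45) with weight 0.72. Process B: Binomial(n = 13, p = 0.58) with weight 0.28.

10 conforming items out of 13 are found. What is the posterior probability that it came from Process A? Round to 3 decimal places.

0.313

Posterior ∝ prior × likelihood, so P(k | x) ∝ π_k f_k(x); normalise over all components.
Evaluate each component's likelihood at the observed value:
  L_A = C(13,10)·0.45^10·0.55^3 = 286·0.000340506·0.166375 = 0.0162024
  L_B = C(13,10)·0.58^10·0.42^3 = 286·0.00430804·0.074088 = 0.0912838
Prior × likelihood for each component:
  π_A·L_A = 0.72 × 0.0162024 = 0.0116657
  π_B·L_B = 0.28 × 0.0912838 = 0.0255595
Sum: 0.0116657 + 0.0255595 = 0.0372252
So the posterior for Process A is 0.0116657 / 0.0372252 ≈ 0.313.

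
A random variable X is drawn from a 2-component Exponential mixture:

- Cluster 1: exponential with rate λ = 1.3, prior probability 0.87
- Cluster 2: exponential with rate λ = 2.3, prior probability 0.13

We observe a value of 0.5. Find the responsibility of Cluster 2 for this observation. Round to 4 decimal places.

0.1382

By Bayes' theorem, P(k | x) = P(Z=k) f_k(x) / Σ_j P(Z=j) f_j(x).
Evaluate each component's likelihood at the observed value:
  L_1 = 0.67866
  L_2 = 0.728265
Unnormalised posteriors:
  P(Z=1)·L_1 = 0.87 × 0.67866 = 0.590434
  P(Z=2)·L_2 = 0.13 × 0.728265 = 0.0946744
Denominator: 0.590434 + 0.0946744 = 0.685108
Responsibility of Cluster 2: 0.0946744 / 0.685108 ≈ 0.1382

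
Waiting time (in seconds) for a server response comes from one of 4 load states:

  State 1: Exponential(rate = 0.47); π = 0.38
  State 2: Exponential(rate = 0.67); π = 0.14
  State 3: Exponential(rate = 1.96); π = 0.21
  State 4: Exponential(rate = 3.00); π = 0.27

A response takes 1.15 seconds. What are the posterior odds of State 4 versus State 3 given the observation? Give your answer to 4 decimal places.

Since P(k|x) ∝ w_k f_k(x), the posterior odds are w_i f_i(x) / (w_j f_j(x)).
Exponential densities:
  L_1 = 0.273755
  L_2 = 0.310064
  L_3 = 0.205758
  L_4 = 0.0952369
Odds = (0.27/0.21) × (0.0952369/0.205758) = 1.28571 × 0.462859 ≈ 0.5951

0.5951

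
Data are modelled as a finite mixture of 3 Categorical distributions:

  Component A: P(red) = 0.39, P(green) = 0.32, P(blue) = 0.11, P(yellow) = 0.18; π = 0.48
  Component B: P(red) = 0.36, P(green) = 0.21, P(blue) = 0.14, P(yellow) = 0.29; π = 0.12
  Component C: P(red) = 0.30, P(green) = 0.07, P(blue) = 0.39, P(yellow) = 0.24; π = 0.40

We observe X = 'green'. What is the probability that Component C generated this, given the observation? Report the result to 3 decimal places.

0.135

By Bayes' theorem, P(k | x) = w_k f_k(x) / Σ_j w_j f_j(x).
Component likelihoods at x = 'green':
  p_A = 0.32
  p_B = 0.21
  p_C = 0.07
Prior × likelihood for each component:
  w_A·p_A = 0.48 × 0.32 = 0.1536
  w_B·p_B = 0.12 × 0.21 = 0.0252
  w_C·p_C = 0.40 × 0.07 = 0.028
Marginal: 0.1536 + 0.0252 + 0.028 = 0.2068
P(Component C | x) ≈ 0.135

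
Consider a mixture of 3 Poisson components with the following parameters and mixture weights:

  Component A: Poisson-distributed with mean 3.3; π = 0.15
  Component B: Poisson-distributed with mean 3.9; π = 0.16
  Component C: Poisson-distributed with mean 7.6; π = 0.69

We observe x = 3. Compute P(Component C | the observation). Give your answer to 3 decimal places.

0.279

Posterior ∝ prior × likelihood, so P(k | x) ∝ π_k f_k(x); normalise over all components.
Component likelihoods at x = 3:
  L_A = e^(−3.3)·3.3^3/3! = 0.220912
  L_B = e^(−3.9)·3.9^3/3! = 0.200122
  L_C = e^(−7.6)·7.6^3/3! = 0.0366144
Unnormalised posteriors:
  π_A·L_A = 0.15 × 0.220912 = 0.0331368
  π_B·L_B = 0.16 × 0.200122 = 0.0320195
  π_C·L_C = 0.69 × 0.0366144 = 0.0252639
Normaliser: 0.0331368 + 0.0320195 + 0.0252639 = 0.0904201
So the posterior for Component C is 0.0252639 / 0.0904201 ≈ 0.279.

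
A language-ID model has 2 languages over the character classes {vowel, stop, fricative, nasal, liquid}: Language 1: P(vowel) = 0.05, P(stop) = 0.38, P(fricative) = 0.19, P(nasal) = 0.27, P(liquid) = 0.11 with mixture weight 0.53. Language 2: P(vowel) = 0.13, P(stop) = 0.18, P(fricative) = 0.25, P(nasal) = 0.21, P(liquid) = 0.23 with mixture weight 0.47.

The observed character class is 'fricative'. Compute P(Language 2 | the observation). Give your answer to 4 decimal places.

Apply Bayes' rule: the posterior for each component is proportional to its prior times its likelihood at x.
Component likelihoods at x = 'fricative':
  L_1 = P(fricative | comp) = 0.19
  L_2 = P(fricative | comp) = 0.25
Prior × likelihood for each component:
  π_1·L_1 = 0.53 × 0.19 = 0.1007
  π_2·L_2 = 0.47 × 0.25 = 0.1175
Sum: 0.1007 + 0.1175 = 0.2182
P(Language 2 | the observation) = 0.1175 / 0.2182 ≈ 0.5385

0.5385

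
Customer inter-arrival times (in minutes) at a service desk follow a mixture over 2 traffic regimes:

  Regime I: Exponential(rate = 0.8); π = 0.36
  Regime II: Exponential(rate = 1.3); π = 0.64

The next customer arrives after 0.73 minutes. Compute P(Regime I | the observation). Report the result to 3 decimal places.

0.333

P(component k | x) = w_k·f_k(x) / marginal(x), where marginal(x) = Σ_j w_j·f_j(x).
Exponential densities:
  p_I = 0.8·e^(−0.8·0.73) = 0.8·e^(−0.5840) = 0.446131
  p_II = 1.3·e^(−1.3·0.73) = 1.3·e^(−0.9490) = 0.503266
Weight by the priors:
  w_I·p_I = 0.36 × 0.446131 = 0.160607
  w_II·p_II = 0.64 × 0.503266 = 0.32209
Marginal: 0.160607 + 0.32209 = 0.482697
Responsibility of Regime I: 0.160607 / 0.482697 ≈ 0.333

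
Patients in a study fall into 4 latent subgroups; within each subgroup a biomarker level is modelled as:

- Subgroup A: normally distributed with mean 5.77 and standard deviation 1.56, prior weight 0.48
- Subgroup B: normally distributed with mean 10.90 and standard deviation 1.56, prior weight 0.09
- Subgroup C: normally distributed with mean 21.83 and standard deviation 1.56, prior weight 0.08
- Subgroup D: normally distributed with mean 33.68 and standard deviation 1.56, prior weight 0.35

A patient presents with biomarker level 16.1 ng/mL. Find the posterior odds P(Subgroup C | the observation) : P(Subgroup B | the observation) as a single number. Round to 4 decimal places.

Only the two components matter; the odds are (P(Z=i) f_i(x)) / (P(Z=j) f_j(x)).
Normal densities:
  f_A = (1/(1.56·√(2π)))·exp(−(16.1−5.77)²/(2·1.56²)) = 0.255732·exp(-21.92408) = 7.69621e-11
  f_B = (1/(1.56·√(2π)))·exp(−(16.1−10.90)²/(2·1.56²)) = 0.255732·exp(-5.55556) = 0.00098864
  f_C = (1/(1.56·√(2π)))·exp(−(16.1−21.83)²/(2·1.56²)) = 0.255732·exp(-6.74575) = 0.000300708
  f_D = (1/(1.56·√(2π)))·exp(−(16.1−33.68)²/(2·1.56²)) = 0.255732·exp(-63.49778) = 6.77719e-29
Odds = (0.08/0.09) × (0.000300708/0.00098864) = 0.888889 × 0.304163 ≈ 0.2704

0.2704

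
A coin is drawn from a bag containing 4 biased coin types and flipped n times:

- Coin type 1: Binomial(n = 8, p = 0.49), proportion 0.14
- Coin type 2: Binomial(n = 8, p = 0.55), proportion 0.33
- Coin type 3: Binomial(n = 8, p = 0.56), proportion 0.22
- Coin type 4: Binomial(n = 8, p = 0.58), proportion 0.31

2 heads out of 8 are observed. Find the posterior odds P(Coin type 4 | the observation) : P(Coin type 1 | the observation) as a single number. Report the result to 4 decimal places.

0.9678

The posterior odds equal the prior odds times the likelihood ratio: (w_i/w_j)·(f_i(x)/f_j(x)).
Evaluate each component's likelihood at the observed value:
  L_1 = C(8,2)·0.49^2·0.51^6 = 28·0.2401·0.0175963 = 0.118296
  L_2 = C(8,2)·0.55^2·0.45^6 = 28·0.3025·0.00830377 = 0.0703329
  L_3 = C(8,2)·0.56^2·0.44^6 = 28·0.3136·0.00725631 = 0.0637162
  L_4 = C(8,2)·0.58^2·0.42^6 = 28·0.3364·0.00548903 = 0.0517023
Odds = (0.31/0.14) × (0.0517023/0.118296) = 2.21429 × 0.437057 ≈ 0.9678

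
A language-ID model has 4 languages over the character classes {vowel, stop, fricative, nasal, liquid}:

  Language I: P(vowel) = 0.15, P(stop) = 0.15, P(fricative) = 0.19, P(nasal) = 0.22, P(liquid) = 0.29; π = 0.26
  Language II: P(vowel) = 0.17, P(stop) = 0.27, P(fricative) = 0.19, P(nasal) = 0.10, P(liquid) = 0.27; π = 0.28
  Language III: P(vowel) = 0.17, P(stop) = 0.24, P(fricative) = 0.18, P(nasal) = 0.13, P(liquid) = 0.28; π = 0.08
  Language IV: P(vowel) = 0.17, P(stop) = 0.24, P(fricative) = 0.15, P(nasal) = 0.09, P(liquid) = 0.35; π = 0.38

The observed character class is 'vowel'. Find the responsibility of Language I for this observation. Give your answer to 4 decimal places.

Apply Bayes' rule: the posterior for each component is proportional to its prior times its likelihood at x.
Component likelihoods at x = 'vowel':
  L_I = P(vowel | comp) = 0.15
  L_II = P(vowel | comp) = 0.17
  L_III = P(vowel | comp) = 0.17
  L_IV = P(vowel | comp) = 0.17
Prior × likelihood for each component:
  π_I·L_I = 0.26 × 0.15 = 0.039
  π_II·L_II = 0.28 × 0.17 = 0.0476
  π_III·L_III = 0.08 × 0.17 = 0.0136
  π_IV·L_IV = 0.38 × 0.17 = 0.0646
Normaliser: 0.039 + 0.0476 + 0.0136 + 0.0646 = 0.1648
P(Language I | x) ≈ 0.2367

0.2367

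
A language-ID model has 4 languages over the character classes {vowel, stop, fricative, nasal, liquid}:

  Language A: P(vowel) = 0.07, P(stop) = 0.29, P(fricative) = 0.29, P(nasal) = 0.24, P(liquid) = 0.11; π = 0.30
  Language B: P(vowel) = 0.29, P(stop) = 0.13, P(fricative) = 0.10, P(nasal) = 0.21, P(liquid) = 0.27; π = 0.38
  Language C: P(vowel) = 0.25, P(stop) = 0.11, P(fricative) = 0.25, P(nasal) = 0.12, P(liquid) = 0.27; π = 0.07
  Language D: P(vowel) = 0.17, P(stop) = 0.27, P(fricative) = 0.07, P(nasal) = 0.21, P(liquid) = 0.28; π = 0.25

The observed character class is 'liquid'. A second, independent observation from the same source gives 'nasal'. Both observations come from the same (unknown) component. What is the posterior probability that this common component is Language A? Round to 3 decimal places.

0.171

By Bayes' theorem, P(k | x) = P(Z=k) f_k(x) / Σ_j P(Z=j) f_j(x).
Since both observations come from the same component, the likelihood for component k is f_k(x₁)·f_k(x₂).
  f_A = [P(liquid | comp) = 0.11] × [0.24] = 0.0264
  f_B = [P(liquid | comp) = 0.27] × [0.21] = 0.0567
  f_C = [P(liquid | comp) = 0.27] × [0.12] = 0.0324
  f_D = [P(liquid | comp) = 0.28] × [0.21] = 0.0588
Weight by the priors:
  P(Z=A)·f_A = 0.30 × 0.0264 = 0.00792
  P(Z=B)·f_B = 0.38 × 0.0567 = 0.021546
  P(Z=C)·f_C = 0.07 × 0.0324 = 0.002268
  P(Z=D)·f_D = 0.25 × 0.0588 = 0.0147
Marginal: 0.00792 + 0.021546 + 0.002268 + 0.0147 = 0.046434
P(Language A | x₁,x₂) ≈ 0.171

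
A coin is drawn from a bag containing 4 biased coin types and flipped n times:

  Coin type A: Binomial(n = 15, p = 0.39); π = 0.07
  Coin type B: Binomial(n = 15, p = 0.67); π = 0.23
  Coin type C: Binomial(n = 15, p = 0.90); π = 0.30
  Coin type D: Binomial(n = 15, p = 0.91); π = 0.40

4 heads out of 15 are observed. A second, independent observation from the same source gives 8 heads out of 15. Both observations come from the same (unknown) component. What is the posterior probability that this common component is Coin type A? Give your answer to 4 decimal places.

By Bayes' theorem, P(k | x) = π_k f_k(x) / Σ_j π_j f_j(x).
Since both observations come from the same component, the likelihood for component k is f_k(x₁)·f_k(x₂).
  f_A = [0.13741] × [0.108237] = 0.0148728
  f_B = [0.00139023] × [0.111364] = 0.000154821
  f_C = [8.95576e-09] × [0.000277006] = 2.4808e-12
  f_D = [2.93742e-09] × [0.000144736] = 4.25151e-13
Unnormalised posteriors:
  π_A·f_A = 0.07 × 0.0148728 = 0.0010411
  π_B·f_B = 0.23 × 0.000154821 = 3.56088e-05
  π_C·f_C = 0.30 × 2.4808e-12 = 7.44239e-13
  π_D·f_D = 0.40 × 4.25151e-13 = 1.7006e-13
Evidence: 0.0010411 + 3.56088e-05 + 7.44239e-13 + 1.7006e-13 = 0.00107671
Responsibility of Coin type A: 0.0010411 / 0.00107671 ≈ 0.9669

0.9669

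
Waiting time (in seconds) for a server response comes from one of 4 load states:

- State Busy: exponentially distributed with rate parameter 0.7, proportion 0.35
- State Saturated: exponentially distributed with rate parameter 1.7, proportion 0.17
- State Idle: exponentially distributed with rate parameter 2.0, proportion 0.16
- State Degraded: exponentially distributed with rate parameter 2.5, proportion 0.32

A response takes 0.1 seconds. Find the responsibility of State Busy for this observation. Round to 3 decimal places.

By Bayes' theorem, P(k | x) = π_k f_k(x) / Σ_j π_j f_j(x).
Evaluate each component's likelihood at the observed value:
  L_Busy = 0.7·e^(−0.7·0.1) = 0.7·e^(−0.0700) = 0.652676
  L_Saturated = 1.7·e^(−1.7·0.1) = 1.7·e^(−0.1700) = 1.43423
  L_Idle = 2.0·e^(−2.0·0.1) = 2.0·e^(−0.2000) = 1.63746
  L_Degraded = 2.5·e^(−2.5·0.1) = 2.5·e^(−0.2500) = 1.947
Multiply by the mixture weights:
  π_Busy·L_Busy = 0.35 × 0.652676 = 0.228436
  π_Saturated·L_Saturated = 0.17 × 1.43423 = 0.243819
  π_Idle·L_Idle = 0.16 × 1.63746 = 0.261994
  π_Degraded·L_Degraded = 0.32 × 1.947 = 0.623041
Marginal: 0.228436 + 0.243819 + 0.261994 + 0.623041 = 1.35729
Responsibility of State Busy: 0.228436 / 1.35729 ≈ 0.168

0.168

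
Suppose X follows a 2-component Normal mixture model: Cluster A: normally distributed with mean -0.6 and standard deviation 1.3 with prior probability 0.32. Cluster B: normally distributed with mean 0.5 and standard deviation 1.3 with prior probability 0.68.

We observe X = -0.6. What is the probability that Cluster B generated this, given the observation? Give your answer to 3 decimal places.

The responsibility of component k is π_k f_k(x) divided by Σ_j π_j f_j(x).
Evaluate each component's likelihood at the observed value:
  f_A = 0.306879
  f_B = 0.214533
Unnormalised posteriors:
  π_A·f_A = 0.32 × 0.306879 = 0.0982012
  π_B·f_B = 0.68 × 0.214533 = 0.145883
Evidence: 0.0982012 + 0.145883 = 0.244084
So the posterior for Cluster B is 0.145883 / 0.244084 ≈ 0.598.

0.598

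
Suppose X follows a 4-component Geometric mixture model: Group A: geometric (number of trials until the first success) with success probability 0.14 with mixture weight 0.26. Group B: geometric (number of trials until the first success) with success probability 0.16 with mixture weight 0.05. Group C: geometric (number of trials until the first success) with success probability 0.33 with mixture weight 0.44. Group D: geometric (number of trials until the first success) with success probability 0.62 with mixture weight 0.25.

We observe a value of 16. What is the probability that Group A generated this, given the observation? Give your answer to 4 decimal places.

0.8008

Posterior ∝ prior × likelihood, so P(k | x) ∝ π_k f_k(x); normalise over all components.
Geometric probabilities:
  f_A = 0.14·(1−0.14)^15 = 0.14·0.104106 = 0.0145749
  f_B = 0.16·(1−0.16)^15 = 0.16·0.0731458 = 0.0117033
  f_C = 0.33·(1−0.33)^15 = 0.33·0.00246106 = 0.000812149
  f_D = 0.62·(1−0.62)^15 = 0.62·4.97455e-07 = 3.08422e-07
Weight by the priors:
  π_A·f_A = 0.26 × 0.0145749 = 0.00378947
  π_B·f_B = 0.05 × 0.0117033 = 0.000585166
  π_C·f_C = 0.44 × 0.000812149 = 0.000357346
  π_D·f_D = 0.25 × 3.08422e-07 = 7.71056e-08
Denominator: 0.00378947 + 0.000585166 + 0.000357346 + 7.71056e-08 = 0.00473206
Responsibility of Group A: 0.00378947 / 0.00473206 ≈ 0.8008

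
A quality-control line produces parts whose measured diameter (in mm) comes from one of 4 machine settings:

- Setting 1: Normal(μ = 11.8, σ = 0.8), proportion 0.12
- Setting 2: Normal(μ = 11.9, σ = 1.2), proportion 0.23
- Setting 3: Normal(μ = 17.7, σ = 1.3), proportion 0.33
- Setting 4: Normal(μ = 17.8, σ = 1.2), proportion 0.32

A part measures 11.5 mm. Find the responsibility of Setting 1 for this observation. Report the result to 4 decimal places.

0.4354

The responsibility of component k is w_k f_k(x) divided by Σ_j w_j f_j(x).
Evaluate each component's likelihood at the observed value:
  p_1 = (1/(0.8·√(2π)))·exp(−(11.5−11.8)²/(2·0.8²)) = 0.498678·exp(-0.07031) = 0.464819
  p_2 = (1/(1.2·√(2π)))·exp(−(11.5−11.9)²/(2·1.2²)) = 0.332452·exp(-0.05556) = 0.314486
  p_3 = (1/(1.3·√(2π)))·exp(−(11.5−17.7)²/(2·1.3²)) = 0.306879·exp(-11.37278) = 3.53045e-06
  p_4 = (1/(1.2·√(2π)))·exp(−(11.5−17.8)²/(2·1.2²)) = 0.332452·exp(-13.78125) = 3.44039e-07
Weight by the priors:
  w_1·p_1 = 0.12 × 0.464819 = 0.0557783
  w_2·p_2 = 0.23 × 0.314486 = 0.0723318
  w_3·p_3 = 0.33 × 3.53045e-06 = 1.16505e-06
  w_4·p_4 = 0.32 × 3.44039e-07 = 1.10093e-07
Evidence: 0.0557783 + 0.0723318 + 1.16505e-06 + 1.10093e-07 = 0.128111
P(Setting 1 | the observation) ≈ 0.4354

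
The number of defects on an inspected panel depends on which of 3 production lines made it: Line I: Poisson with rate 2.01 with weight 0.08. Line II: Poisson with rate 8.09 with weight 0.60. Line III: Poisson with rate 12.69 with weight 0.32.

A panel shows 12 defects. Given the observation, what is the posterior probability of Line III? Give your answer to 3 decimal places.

The responsibility of component k is π_k f_k(x) divided by Σ_j π_j f_j(x).
Evaluate each component's likelihood at the observed value:
  L_I = e^(−2.01)·2.01^12/12! = 1.21642e-06
  L_II = e^(−8.09)·8.09^12/12! = 0.050304
  L_III = e^(−12.69)·12.69^12/12! = 0.112203
Multiply by the mixture weights:
  π_I·L_I = 0.08 × 1.21642e-06 = 9.73137e-08
  π_II·L_II = 0.60 × 0.050304 = 0.0301824
  π_III·L_III = 0.32 × 0.112203 = 0.035905
Marginal: 9.73137e-08 + 0.0301824 + 0.035905 = 0.0660876
So the posterior for Line III is 0.035905 / 0.0660876 ≈ 0.543.

0.543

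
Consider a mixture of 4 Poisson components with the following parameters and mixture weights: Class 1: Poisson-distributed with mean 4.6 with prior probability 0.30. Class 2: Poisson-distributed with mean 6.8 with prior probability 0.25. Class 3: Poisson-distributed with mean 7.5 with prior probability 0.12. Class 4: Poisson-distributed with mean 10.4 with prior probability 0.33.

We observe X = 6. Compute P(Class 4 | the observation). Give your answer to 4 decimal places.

The responsibility of component k is w_k f_k(x) divided by Σ_j w_j f_j(x).
Component likelihoods at x = 6:
  f_1 = 0.13227
  f_2 = 0.152939
  f_3 = 0.136718
  f_4 = 0.0534817
Multiply by the mixture weights:
  w_1·f_1 = 0.30 × 0.13227 = 0.0396809
  w_2·f_2 = 0.25 × 0.152939 = 0.0382348
  w_3·f_3 = 0.12 × 0.136718 = 0.0164062
  w_4·f_4 = 0.33 × 0.0534817 = 0.0176489
Denominator: 0.0396809 + 0.0382348 + 0.0164062 + 0.0176489 = 0.111971
Responsibility of Class 4: 0.0176489 / 0.111971 ≈ 0.1576

0.1576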